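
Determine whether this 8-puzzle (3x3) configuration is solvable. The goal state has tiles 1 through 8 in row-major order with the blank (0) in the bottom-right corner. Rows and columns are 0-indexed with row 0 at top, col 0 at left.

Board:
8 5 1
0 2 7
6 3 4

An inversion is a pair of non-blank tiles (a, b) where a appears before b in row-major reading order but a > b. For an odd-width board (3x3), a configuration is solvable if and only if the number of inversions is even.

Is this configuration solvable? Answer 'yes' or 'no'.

Inversions (pairs i<j in row-major order where tile[i] > tile[j] > 0): 16
16 is even, so the puzzle is solvable.

Answer: yes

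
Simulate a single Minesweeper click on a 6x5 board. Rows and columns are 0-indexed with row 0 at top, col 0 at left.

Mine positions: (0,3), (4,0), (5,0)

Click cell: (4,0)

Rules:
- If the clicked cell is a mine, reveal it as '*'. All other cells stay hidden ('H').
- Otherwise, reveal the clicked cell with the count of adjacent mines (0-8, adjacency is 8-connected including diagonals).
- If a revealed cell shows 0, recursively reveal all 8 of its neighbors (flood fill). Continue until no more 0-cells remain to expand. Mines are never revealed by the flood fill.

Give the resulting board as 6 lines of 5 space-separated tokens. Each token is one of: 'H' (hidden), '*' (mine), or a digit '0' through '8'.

H H H H H
H H H H H
H H H H H
H H H H H
* H H H H
H H H H H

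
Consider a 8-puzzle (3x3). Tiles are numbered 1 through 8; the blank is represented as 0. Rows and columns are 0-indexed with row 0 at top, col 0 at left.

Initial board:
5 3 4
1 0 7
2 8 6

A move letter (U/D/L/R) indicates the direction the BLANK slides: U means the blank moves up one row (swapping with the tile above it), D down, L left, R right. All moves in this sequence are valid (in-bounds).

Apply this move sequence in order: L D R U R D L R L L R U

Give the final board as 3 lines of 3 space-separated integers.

Answer: 5 3 4
2 0 6
8 7 1

Derivation:
After move 1 (L):
5 3 4
0 1 7
2 8 6

After move 2 (D):
5 3 4
2 1 7
0 8 6

After move 3 (R):
5 3 4
2 1 7
8 0 6

After move 4 (U):
5 3 4
2 0 7
8 1 6

After move 5 (R):
5 3 4
2 7 0
8 1 6

After move 6 (D):
5 3 4
2 7 6
8 1 0

After move 7 (L):
5 3 4
2 7 6
8 0 1

After move 8 (R):
5 3 4
2 7 6
8 1 0

After move 9 (L):
5 3 4
2 7 6
8 0 1

After move 10 (L):
5 3 4
2 7 6
0 8 1

After move 11 (R):
5 3 4
2 7 6
8 0 1

After move 12 (U):
5 3 4
2 0 6
8 7 1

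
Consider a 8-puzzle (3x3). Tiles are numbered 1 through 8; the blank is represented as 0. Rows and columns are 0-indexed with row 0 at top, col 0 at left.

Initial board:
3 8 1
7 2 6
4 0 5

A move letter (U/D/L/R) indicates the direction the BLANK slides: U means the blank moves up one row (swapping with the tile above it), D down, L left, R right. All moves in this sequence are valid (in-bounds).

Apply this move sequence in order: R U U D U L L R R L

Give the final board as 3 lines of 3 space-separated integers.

After move 1 (R):
3 8 1
7 2 6
4 5 0

After move 2 (U):
3 8 1
7 2 0
4 5 6

After move 3 (U):
3 8 0
7 2 1
4 5 6

After move 4 (D):
3 8 1
7 2 0
4 5 6

After move 5 (U):
3 8 0
7 2 1
4 5 6

After move 6 (L):
3 0 8
7 2 1
4 5 6

After move 7 (L):
0 3 8
7 2 1
4 5 6

After move 8 (R):
3 0 8
7 2 1
4 5 6

After move 9 (R):
3 8 0
7 2 1
4 5 6

After move 10 (L):
3 0 8
7 2 1
4 5 6

Answer: 3 0 8
7 2 1
4 5 6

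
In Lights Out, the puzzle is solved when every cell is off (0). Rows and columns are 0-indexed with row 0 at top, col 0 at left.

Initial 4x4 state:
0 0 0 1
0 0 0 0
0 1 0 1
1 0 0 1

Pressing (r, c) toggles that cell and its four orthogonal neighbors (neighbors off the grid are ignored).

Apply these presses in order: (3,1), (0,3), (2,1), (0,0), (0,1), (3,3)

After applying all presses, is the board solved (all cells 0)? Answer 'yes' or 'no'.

After press 1 at (3,1):
0 0 0 1
0 0 0 0
0 0 0 1
0 1 1 1

After press 2 at (0,3):
0 0 1 0
0 0 0 1
0 0 0 1
0 1 1 1

After press 3 at (2,1):
0 0 1 0
0 1 0 1
1 1 1 1
0 0 1 1

After press 4 at (0,0):
1 1 1 0
1 1 0 1
1 1 1 1
0 0 1 1

After press 5 at (0,1):
0 0 0 0
1 0 0 1
1 1 1 1
0 0 1 1

After press 6 at (3,3):
0 0 0 0
1 0 0 1
1 1 1 0
0 0 0 0

Lights still on: 5

Answer: no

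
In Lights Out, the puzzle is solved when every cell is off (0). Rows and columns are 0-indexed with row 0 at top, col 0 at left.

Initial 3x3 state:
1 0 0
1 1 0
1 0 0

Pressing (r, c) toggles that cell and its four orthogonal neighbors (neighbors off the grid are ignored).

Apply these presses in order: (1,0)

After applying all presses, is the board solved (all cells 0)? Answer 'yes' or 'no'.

After press 1 at (1,0):
0 0 0
0 0 0
0 0 0

Lights still on: 0

Answer: yes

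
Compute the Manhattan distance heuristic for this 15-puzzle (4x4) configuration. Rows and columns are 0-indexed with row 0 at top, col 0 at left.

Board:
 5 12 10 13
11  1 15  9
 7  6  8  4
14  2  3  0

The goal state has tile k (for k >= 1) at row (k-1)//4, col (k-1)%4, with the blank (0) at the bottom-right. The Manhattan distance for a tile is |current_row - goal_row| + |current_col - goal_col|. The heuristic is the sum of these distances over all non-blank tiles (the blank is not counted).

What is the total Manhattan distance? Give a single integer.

Answer: 40

Derivation:
Tile 5: (0,0)->(1,0) = 1
Tile 12: (0,1)->(2,3) = 4
Tile 10: (0,2)->(2,1) = 3
Tile 13: (0,3)->(3,0) = 6
Tile 11: (1,0)->(2,2) = 3
Tile 1: (1,1)->(0,0) = 2
Tile 15: (1,2)->(3,2) = 2
Tile 9: (1,3)->(2,0) = 4
Tile 7: (2,0)->(1,2) = 3
Tile 6: (2,1)->(1,1) = 1
Tile 8: (2,2)->(1,3) = 2
Tile 4: (2,3)->(0,3) = 2
Tile 14: (3,0)->(3,1) = 1
Tile 2: (3,1)->(0,1) = 3
Tile 3: (3,2)->(0,2) = 3
Sum: 1 + 4 + 3 + 6 + 3 + 2 + 2 + 4 + 3 + 1 + 2 + 2 + 1 + 3 + 3 = 40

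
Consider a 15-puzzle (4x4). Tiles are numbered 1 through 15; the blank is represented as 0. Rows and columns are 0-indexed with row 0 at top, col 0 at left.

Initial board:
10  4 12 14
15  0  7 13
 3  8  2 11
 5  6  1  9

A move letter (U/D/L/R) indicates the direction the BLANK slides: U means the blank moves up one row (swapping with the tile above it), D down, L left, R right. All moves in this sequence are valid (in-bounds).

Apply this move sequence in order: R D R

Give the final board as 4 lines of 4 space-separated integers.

Answer: 10  4 12 14
15  7  2 13
 3  8 11  0
 5  6  1  9

Derivation:
After move 1 (R):
10  4 12 14
15  7  0 13
 3  8  2 11
 5  6  1  9

After move 2 (D):
10  4 12 14
15  7  2 13
 3  8  0 11
 5  6  1  9

After move 3 (R):
10  4 12 14
15  7  2 13
 3  8 11  0
 5  6  1  9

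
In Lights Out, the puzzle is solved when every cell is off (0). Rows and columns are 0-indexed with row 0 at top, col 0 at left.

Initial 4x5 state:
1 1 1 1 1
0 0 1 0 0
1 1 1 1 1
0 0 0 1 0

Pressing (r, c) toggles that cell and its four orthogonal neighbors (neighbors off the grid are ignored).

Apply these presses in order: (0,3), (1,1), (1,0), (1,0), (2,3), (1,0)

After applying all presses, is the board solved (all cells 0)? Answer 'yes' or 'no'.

After press 1 at (0,3):
1 1 0 0 0
0 0 1 1 0
1 1 1 1 1
0 0 0 1 0

After press 2 at (1,1):
1 0 0 0 0
1 1 0 1 0
1 0 1 1 1
0 0 0 1 0

After press 3 at (1,0):
0 0 0 0 0
0 0 0 1 0
0 0 1 1 1
0 0 0 1 0

After press 4 at (1,0):
1 0 0 0 0
1 1 0 1 0
1 0 1 1 1
0 0 0 1 0

After press 5 at (2,3):
1 0 0 0 0
1 1 0 0 0
1 0 0 0 0
0 0 0 0 0

After press 6 at (1,0):
0 0 0 0 0
0 0 0 0 0
0 0 0 0 0
0 0 0 0 0

Lights still on: 0

Answer: yes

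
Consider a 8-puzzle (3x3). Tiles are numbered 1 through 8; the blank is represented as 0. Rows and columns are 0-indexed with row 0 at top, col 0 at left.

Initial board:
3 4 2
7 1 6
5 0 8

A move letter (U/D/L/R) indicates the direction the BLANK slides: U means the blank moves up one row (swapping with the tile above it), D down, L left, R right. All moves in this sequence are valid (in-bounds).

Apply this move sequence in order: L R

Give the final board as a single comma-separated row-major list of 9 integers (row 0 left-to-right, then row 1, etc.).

After move 1 (L):
3 4 2
7 1 6
0 5 8

After move 2 (R):
3 4 2
7 1 6
5 0 8

Answer: 3, 4, 2, 7, 1, 6, 5, 0, 8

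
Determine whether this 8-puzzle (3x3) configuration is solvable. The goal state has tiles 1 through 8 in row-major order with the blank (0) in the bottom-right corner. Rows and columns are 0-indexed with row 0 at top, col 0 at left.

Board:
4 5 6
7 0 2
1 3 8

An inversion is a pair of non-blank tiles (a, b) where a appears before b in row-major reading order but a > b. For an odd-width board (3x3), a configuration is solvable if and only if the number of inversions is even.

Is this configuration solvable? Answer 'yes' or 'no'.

Inversions (pairs i<j in row-major order where tile[i] > tile[j] > 0): 13
13 is odd, so the puzzle is not solvable.

Answer: no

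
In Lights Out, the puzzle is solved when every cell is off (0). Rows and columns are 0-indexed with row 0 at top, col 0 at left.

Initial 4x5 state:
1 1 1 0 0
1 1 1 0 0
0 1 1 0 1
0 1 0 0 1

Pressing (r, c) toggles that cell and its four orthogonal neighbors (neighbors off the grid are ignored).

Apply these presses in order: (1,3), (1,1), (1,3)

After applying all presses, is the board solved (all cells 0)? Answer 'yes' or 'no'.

After press 1 at (1,3):
1 1 1 1 0
1 1 0 1 1
0 1 1 1 1
0 1 0 0 1

After press 2 at (1,1):
1 0 1 1 0
0 0 1 1 1
0 0 1 1 1
0 1 0 0 1

After press 3 at (1,3):
1 0 1 0 0
0 0 0 0 0
0 0 1 0 1
0 1 0 0 1

Lights still on: 6

Answer: no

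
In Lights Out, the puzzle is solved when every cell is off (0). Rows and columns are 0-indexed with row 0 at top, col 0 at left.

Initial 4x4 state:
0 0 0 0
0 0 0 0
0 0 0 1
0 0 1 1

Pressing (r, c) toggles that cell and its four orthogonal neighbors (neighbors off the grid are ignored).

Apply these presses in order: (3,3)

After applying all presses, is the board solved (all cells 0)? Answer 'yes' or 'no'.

After press 1 at (3,3):
0 0 0 0
0 0 0 0
0 0 0 0
0 0 0 0

Lights still on: 0

Answer: yes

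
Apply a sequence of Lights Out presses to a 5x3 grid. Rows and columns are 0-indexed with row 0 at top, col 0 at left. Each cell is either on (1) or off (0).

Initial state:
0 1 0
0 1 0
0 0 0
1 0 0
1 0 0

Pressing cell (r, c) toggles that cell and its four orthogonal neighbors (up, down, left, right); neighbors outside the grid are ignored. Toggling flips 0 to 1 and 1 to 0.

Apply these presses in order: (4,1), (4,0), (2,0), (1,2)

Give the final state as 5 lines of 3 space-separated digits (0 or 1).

Answer: 0 1 1
1 0 1
1 1 1
1 1 0
1 0 1

Derivation:
After press 1 at (4,1):
0 1 0
0 1 0
0 0 0
1 1 0
0 1 1

After press 2 at (4,0):
0 1 0
0 1 0
0 0 0
0 1 0
1 0 1

After press 3 at (2,0):
0 1 0
1 1 0
1 1 0
1 1 0
1 0 1

After press 4 at (1,2):
0 1 1
1 0 1
1 1 1
1 1 0
1 0 1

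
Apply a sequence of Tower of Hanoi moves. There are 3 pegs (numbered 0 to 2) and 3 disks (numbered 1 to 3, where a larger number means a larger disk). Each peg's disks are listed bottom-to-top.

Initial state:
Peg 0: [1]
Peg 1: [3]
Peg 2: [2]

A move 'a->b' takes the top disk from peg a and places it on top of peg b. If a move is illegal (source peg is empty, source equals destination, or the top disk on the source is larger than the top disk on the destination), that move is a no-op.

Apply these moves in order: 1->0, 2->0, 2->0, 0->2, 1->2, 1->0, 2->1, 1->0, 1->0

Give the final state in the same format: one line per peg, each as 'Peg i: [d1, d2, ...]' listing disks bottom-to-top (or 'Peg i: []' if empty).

After move 1 (1->0):
Peg 0: [1]
Peg 1: [3]
Peg 2: [2]

After move 2 (2->0):
Peg 0: [1]
Peg 1: [3]
Peg 2: [2]

After move 3 (2->0):
Peg 0: [1]
Peg 1: [3]
Peg 2: [2]

After move 4 (0->2):
Peg 0: []
Peg 1: [3]
Peg 2: [2, 1]

After move 5 (1->2):
Peg 0: []
Peg 1: [3]
Peg 2: [2, 1]

After move 6 (1->0):
Peg 0: [3]
Peg 1: []
Peg 2: [2, 1]

After move 7 (2->1):
Peg 0: [3]
Peg 1: [1]
Peg 2: [2]

After move 8 (1->0):
Peg 0: [3, 1]
Peg 1: []
Peg 2: [2]

After move 9 (1->0):
Peg 0: [3, 1]
Peg 1: []
Peg 2: [2]

Answer: Peg 0: [3, 1]
Peg 1: []
Peg 2: [2]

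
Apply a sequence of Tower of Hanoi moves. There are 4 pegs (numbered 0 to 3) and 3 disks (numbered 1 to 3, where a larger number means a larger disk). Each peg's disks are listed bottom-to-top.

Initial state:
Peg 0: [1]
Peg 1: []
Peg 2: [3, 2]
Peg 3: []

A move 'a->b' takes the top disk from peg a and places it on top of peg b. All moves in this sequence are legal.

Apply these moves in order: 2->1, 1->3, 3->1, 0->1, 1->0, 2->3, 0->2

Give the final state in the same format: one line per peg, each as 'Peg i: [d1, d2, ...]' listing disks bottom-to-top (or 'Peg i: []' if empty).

After move 1 (2->1):
Peg 0: [1]
Peg 1: [2]
Peg 2: [3]
Peg 3: []

After move 2 (1->3):
Peg 0: [1]
Peg 1: []
Peg 2: [3]
Peg 3: [2]

After move 3 (3->1):
Peg 0: [1]
Peg 1: [2]
Peg 2: [3]
Peg 3: []

After move 4 (0->1):
Peg 0: []
Peg 1: [2, 1]
Peg 2: [3]
Peg 3: []

After move 5 (1->0):
Peg 0: [1]
Peg 1: [2]
Peg 2: [3]
Peg 3: []

After move 6 (2->3):
Peg 0: [1]
Peg 1: [2]
Peg 2: []
Peg 3: [3]

After move 7 (0->2):
Peg 0: []
Peg 1: [2]
Peg 2: [1]
Peg 3: [3]

Answer: Peg 0: []
Peg 1: [2]
Peg 2: [1]
Peg 3: [3]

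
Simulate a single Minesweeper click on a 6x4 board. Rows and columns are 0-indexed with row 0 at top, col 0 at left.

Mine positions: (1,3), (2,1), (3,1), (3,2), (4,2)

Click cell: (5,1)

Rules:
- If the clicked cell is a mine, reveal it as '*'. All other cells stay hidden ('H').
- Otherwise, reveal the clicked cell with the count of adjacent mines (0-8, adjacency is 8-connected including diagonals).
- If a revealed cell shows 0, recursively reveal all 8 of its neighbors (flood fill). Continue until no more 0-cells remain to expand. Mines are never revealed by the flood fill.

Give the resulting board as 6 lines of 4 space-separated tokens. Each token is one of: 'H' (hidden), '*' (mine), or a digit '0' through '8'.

H H H H
H H H H
H H H H
H H H H
H H H H
H 1 H H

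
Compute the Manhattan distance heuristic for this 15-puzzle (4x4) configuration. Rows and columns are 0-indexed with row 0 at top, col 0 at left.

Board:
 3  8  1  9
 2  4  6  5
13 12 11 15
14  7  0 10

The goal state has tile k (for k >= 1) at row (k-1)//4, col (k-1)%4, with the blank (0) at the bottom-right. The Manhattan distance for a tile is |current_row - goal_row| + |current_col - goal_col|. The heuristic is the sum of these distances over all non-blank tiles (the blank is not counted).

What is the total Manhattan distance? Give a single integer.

Answer: 33

Derivation:
Tile 3: at (0,0), goal (0,2), distance |0-0|+|0-2| = 2
Tile 8: at (0,1), goal (1,3), distance |0-1|+|1-3| = 3
Tile 1: at (0,2), goal (0,0), distance |0-0|+|2-0| = 2
Tile 9: at (0,3), goal (2,0), distance |0-2|+|3-0| = 5
Tile 2: at (1,0), goal (0,1), distance |1-0|+|0-1| = 2
Tile 4: at (1,1), goal (0,3), distance |1-0|+|1-3| = 3
Tile 6: at (1,2), goal (1,1), distance |1-1|+|2-1| = 1
Tile 5: at (1,3), goal (1,0), distance |1-1|+|3-0| = 3
Tile 13: at (2,0), goal (3,0), distance |2-3|+|0-0| = 1
Tile 12: at (2,1), goal (2,3), distance |2-2|+|1-3| = 2
Tile 11: at (2,2), goal (2,2), distance |2-2|+|2-2| = 0
Tile 15: at (2,3), goal (3,2), distance |2-3|+|3-2| = 2
Tile 14: at (3,0), goal (3,1), distance |3-3|+|0-1| = 1
Tile 7: at (3,1), goal (1,2), distance |3-1|+|1-2| = 3
Tile 10: at (3,3), goal (2,1), distance |3-2|+|3-1| = 3
Sum: 2 + 3 + 2 + 5 + 2 + 3 + 1 + 3 + 1 + 2 + 0 + 2 + 1 + 3 + 3 = 33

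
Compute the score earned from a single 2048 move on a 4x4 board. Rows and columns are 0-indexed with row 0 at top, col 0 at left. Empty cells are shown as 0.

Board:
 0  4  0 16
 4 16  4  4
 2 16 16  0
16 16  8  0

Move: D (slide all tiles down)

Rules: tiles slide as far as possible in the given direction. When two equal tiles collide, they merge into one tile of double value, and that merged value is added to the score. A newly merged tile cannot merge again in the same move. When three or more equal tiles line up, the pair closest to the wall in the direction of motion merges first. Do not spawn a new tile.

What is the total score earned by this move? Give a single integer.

Answer: 32

Derivation:
Slide down:
col 0: [0, 4, 2, 16] -> [0, 4, 2, 16]  score +0 (running 0)
col 1: [4, 16, 16, 16] -> [0, 4, 16, 32]  score +32 (running 32)
col 2: [0, 4, 16, 8] -> [0, 4, 16, 8]  score +0 (running 32)
col 3: [16, 4, 0, 0] -> [0, 0, 16, 4]  score +0 (running 32)
Board after move:
 0  0  0  0
 4  4  4  0
 2 16 16 16
16 32  8  4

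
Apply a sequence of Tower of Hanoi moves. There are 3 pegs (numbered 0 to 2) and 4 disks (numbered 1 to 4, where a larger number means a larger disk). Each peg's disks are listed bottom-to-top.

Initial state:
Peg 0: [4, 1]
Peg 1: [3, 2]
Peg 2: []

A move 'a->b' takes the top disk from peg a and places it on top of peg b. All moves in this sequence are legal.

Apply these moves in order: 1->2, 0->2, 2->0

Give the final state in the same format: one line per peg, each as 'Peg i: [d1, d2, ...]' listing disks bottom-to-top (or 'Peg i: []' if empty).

Answer: Peg 0: [4, 1]
Peg 1: [3]
Peg 2: [2]

Derivation:
After move 1 (1->2):
Peg 0: [4, 1]
Peg 1: [3]
Peg 2: [2]

After move 2 (0->2):
Peg 0: [4]
Peg 1: [3]
Peg 2: [2, 1]

After move 3 (2->0):
Peg 0: [4, 1]
Peg 1: [3]
Peg 2: [2]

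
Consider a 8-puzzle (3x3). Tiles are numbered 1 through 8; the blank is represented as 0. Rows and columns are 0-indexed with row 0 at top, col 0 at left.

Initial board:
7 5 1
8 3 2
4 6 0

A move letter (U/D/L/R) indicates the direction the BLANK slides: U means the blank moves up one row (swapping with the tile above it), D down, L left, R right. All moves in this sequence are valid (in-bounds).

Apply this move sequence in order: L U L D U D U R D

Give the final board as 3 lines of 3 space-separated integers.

Answer: 7 5 1
8 3 2
4 0 6

Derivation:
After move 1 (L):
7 5 1
8 3 2
4 0 6

After move 2 (U):
7 5 1
8 0 2
4 3 6

After move 3 (L):
7 5 1
0 8 2
4 3 6

After move 4 (D):
7 5 1
4 8 2
0 3 6

After move 5 (U):
7 5 1
0 8 2
4 3 6

After move 6 (D):
7 5 1
4 8 2
0 3 6

After move 7 (U):
7 5 1
0 8 2
4 3 6

After move 8 (R):
7 5 1
8 0 2
4 3 6

After move 9 (D):
7 5 1
8 3 2
4 0 6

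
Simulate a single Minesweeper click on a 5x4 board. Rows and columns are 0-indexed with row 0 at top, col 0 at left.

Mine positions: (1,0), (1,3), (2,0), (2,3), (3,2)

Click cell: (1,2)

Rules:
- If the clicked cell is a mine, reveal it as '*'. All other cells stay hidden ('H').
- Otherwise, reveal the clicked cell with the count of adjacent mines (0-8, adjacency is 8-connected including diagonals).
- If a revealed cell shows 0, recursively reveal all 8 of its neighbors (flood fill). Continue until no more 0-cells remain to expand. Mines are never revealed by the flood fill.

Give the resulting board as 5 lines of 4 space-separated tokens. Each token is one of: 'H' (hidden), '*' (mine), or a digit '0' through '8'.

H H H H
H H 2 H
H H H H
H H H H
H H H H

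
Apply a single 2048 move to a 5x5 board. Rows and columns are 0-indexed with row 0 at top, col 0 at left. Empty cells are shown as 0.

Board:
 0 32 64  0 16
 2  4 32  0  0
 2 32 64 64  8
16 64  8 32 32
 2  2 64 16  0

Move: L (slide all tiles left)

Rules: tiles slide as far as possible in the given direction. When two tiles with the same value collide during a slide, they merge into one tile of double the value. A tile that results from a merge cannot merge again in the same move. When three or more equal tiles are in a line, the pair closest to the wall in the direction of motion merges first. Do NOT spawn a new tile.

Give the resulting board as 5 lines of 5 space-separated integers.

Answer:  32  64  16   0   0
  2   4  32   0   0
  2  32 128   8   0
 16  64   8  64   0
  4  64  16   0   0

Derivation:
Slide left:
row 0: [0, 32, 64, 0, 16] -> [32, 64, 16, 0, 0]
row 1: [2, 4, 32, 0, 0] -> [2, 4, 32, 0, 0]
row 2: [2, 32, 64, 64, 8] -> [2, 32, 128, 8, 0]
row 3: [16, 64, 8, 32, 32] -> [16, 64, 8, 64, 0]
row 4: [2, 2, 64, 16, 0] -> [4, 64, 16, 0, 0]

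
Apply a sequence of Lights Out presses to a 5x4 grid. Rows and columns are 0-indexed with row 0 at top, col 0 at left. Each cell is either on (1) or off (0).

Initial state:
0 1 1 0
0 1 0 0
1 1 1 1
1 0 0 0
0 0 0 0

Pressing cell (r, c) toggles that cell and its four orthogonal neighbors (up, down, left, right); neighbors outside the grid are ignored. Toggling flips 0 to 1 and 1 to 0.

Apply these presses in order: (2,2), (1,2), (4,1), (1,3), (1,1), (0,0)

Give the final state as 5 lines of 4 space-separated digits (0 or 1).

After press 1 at (2,2):
0 1 1 0
0 1 1 0
1 0 0 0
1 0 1 0
0 0 0 0

After press 2 at (1,2):
0 1 0 0
0 0 0 1
1 0 1 0
1 0 1 0
0 0 0 0

After press 3 at (4,1):
0 1 0 0
0 0 0 1
1 0 1 0
1 1 1 0
1 1 1 0

After press 4 at (1,3):
0 1 0 1
0 0 1 0
1 0 1 1
1 1 1 0
1 1 1 0

After press 5 at (1,1):
0 0 0 1
1 1 0 0
1 1 1 1
1 1 1 0
1 1 1 0

After press 6 at (0,0):
1 1 0 1
0 1 0 0
1 1 1 1
1 1 1 0
1 1 1 0

Answer: 1 1 0 1
0 1 0 0
1 1 1 1
1 1 1 0
1 1 1 0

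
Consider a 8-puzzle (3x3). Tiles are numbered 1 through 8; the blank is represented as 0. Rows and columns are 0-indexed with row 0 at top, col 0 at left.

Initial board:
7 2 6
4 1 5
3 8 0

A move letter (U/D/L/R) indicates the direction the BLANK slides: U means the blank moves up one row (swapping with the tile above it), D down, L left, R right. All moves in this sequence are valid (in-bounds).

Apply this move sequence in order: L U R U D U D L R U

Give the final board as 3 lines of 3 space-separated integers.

After move 1 (L):
7 2 6
4 1 5
3 0 8

After move 2 (U):
7 2 6
4 0 5
3 1 8

After move 3 (R):
7 2 6
4 5 0
3 1 8

After move 4 (U):
7 2 0
4 5 6
3 1 8

After move 5 (D):
7 2 6
4 5 0
3 1 8

After move 6 (U):
7 2 0
4 5 6
3 1 8

After move 7 (D):
7 2 6
4 5 0
3 1 8

After move 8 (L):
7 2 6
4 0 5
3 1 8

After move 9 (R):
7 2 6
4 5 0
3 1 8

After move 10 (U):
7 2 0
4 5 6
3 1 8

Answer: 7 2 0
4 5 6
3 1 8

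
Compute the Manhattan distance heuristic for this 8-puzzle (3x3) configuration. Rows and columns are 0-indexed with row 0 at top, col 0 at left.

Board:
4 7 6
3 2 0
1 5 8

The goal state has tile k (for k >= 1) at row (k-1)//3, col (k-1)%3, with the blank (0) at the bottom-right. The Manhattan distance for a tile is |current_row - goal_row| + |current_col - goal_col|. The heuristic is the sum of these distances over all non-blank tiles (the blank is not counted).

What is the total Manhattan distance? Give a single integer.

Tile 4: at (0,0), goal (1,0), distance |0-1|+|0-0| = 1
Tile 7: at (0,1), goal (2,0), distance |0-2|+|1-0| = 3
Tile 6: at (0,2), goal (1,2), distance |0-1|+|2-2| = 1
Tile 3: at (1,0), goal (0,2), distance |1-0|+|0-2| = 3
Tile 2: at (1,1), goal (0,1), distance |1-0|+|1-1| = 1
Tile 1: at (2,0), goal (0,0), distance |2-0|+|0-0| = 2
Tile 5: at (2,1), goal (1,1), distance |2-1|+|1-1| = 1
Tile 8: at (2,2), goal (2,1), distance |2-2|+|2-1| = 1
Sum: 1 + 3 + 1 + 3 + 1 + 2 + 1 + 1 = 13

Answer: 13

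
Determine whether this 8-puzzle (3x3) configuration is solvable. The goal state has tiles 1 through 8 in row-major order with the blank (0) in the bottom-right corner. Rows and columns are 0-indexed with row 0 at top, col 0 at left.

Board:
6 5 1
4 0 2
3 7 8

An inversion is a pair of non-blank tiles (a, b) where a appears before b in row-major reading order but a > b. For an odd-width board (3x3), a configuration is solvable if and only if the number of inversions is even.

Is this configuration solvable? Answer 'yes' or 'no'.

Answer: no

Derivation:
Inversions (pairs i<j in row-major order where tile[i] > tile[j] > 0): 11
11 is odd, so the puzzle is not solvable.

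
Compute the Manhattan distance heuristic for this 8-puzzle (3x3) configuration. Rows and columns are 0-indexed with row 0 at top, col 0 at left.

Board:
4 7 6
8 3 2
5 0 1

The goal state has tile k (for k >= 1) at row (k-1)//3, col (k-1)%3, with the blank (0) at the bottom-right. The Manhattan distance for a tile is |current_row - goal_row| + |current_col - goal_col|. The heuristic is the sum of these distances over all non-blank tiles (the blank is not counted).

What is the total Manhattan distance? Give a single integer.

Answer: 17

Derivation:
Tile 4: (0,0)->(1,0) = 1
Tile 7: (0,1)->(2,0) = 3
Tile 6: (0,2)->(1,2) = 1
Tile 8: (1,0)->(2,1) = 2
Tile 3: (1,1)->(0,2) = 2
Tile 2: (1,2)->(0,1) = 2
Tile 5: (2,0)->(1,1) = 2
Tile 1: (2,2)->(0,0) = 4
Sum: 1 + 3 + 1 + 2 + 2 + 2 + 2 + 4 = 17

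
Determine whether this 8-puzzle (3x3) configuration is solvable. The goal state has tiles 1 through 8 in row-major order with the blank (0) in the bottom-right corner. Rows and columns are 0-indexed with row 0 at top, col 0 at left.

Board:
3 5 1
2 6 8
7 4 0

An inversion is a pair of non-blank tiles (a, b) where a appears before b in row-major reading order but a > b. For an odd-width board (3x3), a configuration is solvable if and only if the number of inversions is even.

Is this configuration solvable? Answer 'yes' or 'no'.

Inversions (pairs i<j in row-major order where tile[i] > tile[j] > 0): 9
9 is odd, so the puzzle is not solvable.

Answer: no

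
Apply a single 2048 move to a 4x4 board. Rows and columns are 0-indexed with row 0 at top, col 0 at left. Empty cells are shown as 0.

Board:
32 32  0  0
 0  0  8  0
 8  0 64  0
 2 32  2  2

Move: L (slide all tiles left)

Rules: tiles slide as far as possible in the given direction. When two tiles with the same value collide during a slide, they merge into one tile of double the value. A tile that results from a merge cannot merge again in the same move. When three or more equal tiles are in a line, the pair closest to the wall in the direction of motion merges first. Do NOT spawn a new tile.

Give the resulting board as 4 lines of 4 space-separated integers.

Answer: 64  0  0  0
 8  0  0  0
 8 64  0  0
 2 32  4  0

Derivation:
Slide left:
row 0: [32, 32, 0, 0] -> [64, 0, 0, 0]
row 1: [0, 0, 8, 0] -> [8, 0, 0, 0]
row 2: [8, 0, 64, 0] -> [8, 64, 0, 0]
row 3: [2, 32, 2, 2] -> [2, 32, 4, 0]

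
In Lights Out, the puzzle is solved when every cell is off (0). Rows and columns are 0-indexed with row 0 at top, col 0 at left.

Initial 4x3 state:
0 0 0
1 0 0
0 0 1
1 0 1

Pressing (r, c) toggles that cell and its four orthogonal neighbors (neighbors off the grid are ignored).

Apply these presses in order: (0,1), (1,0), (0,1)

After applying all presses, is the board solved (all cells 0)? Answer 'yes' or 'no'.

After press 1 at (0,1):
1 1 1
1 1 0
0 0 1
1 0 1

After press 2 at (1,0):
0 1 1
0 0 0
1 0 1
1 0 1

After press 3 at (0,1):
1 0 0
0 1 0
1 0 1
1 0 1

Lights still on: 6

Answer: no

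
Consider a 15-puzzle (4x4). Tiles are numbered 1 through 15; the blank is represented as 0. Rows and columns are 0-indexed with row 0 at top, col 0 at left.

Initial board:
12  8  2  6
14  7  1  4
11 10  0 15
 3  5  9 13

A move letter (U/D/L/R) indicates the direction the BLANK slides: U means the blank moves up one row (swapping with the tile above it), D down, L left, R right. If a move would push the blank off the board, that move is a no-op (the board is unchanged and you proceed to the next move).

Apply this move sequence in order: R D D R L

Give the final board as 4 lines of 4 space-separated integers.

Answer: 12  8  2  6
14  7  1  4
11 10 15 13
 3  5  0  9

Derivation:
After move 1 (R):
12  8  2  6
14  7  1  4
11 10 15  0
 3  5  9 13

After move 2 (D):
12  8  2  6
14  7  1  4
11 10 15 13
 3  5  9  0

After move 3 (D):
12  8  2  6
14  7  1  4
11 10 15 13
 3  5  9  0

After move 4 (R):
12  8  2  6
14  7  1  4
11 10 15 13
 3  5  9  0

After move 5 (L):
12  8  2  6
14  7  1  4
11 10 15 13
 3  5  0  9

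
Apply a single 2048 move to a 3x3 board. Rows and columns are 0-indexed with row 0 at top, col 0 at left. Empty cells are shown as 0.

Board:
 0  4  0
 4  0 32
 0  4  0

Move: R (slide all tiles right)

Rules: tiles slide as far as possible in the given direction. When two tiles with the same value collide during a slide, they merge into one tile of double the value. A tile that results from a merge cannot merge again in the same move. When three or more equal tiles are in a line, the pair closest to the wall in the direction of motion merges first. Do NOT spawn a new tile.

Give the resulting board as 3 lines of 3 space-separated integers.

Slide right:
row 0: [0, 4, 0] -> [0, 0, 4]
row 1: [4, 0, 32] -> [0, 4, 32]
row 2: [0, 4, 0] -> [0, 0, 4]

Answer:  0  0  4
 0  4 32
 0  0  4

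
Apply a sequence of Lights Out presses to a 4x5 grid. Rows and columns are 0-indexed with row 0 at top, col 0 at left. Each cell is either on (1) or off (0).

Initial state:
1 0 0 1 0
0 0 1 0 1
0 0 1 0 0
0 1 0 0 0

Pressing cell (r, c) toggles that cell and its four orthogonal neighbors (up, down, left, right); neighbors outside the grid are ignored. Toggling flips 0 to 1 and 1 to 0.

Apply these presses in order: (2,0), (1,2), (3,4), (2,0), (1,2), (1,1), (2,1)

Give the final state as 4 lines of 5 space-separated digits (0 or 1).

After press 1 at (2,0):
1 0 0 1 0
1 0 1 0 1
1 1 1 0 0
1 1 0 0 0

After press 2 at (1,2):
1 0 1 1 0
1 1 0 1 1
1 1 0 0 0
1 1 0 0 0

After press 3 at (3,4):
1 0 1 1 0
1 1 0 1 1
1 1 0 0 1
1 1 0 1 1

After press 4 at (2,0):
1 0 1 1 0
0 1 0 1 1
0 0 0 0 1
0 1 0 1 1

After press 5 at (1,2):
1 0 0 1 0
0 0 1 0 1
0 0 1 0 1
0 1 0 1 1

After press 6 at (1,1):
1 1 0 1 0
1 1 0 0 1
0 1 1 0 1
0 1 0 1 1

After press 7 at (2,1):
1 1 0 1 0
1 0 0 0 1
1 0 0 0 1
0 0 0 1 1

Answer: 1 1 0 1 0
1 0 0 0 1
1 0 0 0 1
0 0 0 1 1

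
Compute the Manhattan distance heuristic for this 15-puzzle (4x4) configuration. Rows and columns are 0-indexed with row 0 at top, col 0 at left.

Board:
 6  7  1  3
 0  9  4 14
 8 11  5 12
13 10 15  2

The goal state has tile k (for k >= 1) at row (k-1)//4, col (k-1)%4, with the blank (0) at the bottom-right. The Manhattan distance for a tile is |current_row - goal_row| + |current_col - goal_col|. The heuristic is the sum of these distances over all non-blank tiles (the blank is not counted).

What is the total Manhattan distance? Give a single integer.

Tile 6: at (0,0), goal (1,1), distance |0-1|+|0-1| = 2
Tile 7: at (0,1), goal (1,2), distance |0-1|+|1-2| = 2
Tile 1: at (0,2), goal (0,0), distance |0-0|+|2-0| = 2
Tile 3: at (0,3), goal (0,2), distance |0-0|+|3-2| = 1
Tile 9: at (1,1), goal (2,0), distance |1-2|+|1-0| = 2
Tile 4: at (1,2), goal (0,3), distance |1-0|+|2-3| = 2
Tile 14: at (1,3), goal (3,1), distance |1-3|+|3-1| = 4
Tile 8: at (2,0), goal (1,3), distance |2-1|+|0-3| = 4
Tile 11: at (2,1), goal (2,2), distance |2-2|+|1-2| = 1
Tile 5: at (2,2), goal (1,0), distance |2-1|+|2-0| = 3
Tile 12: at (2,3), goal (2,3), distance |2-2|+|3-3| = 0
Tile 13: at (3,0), goal (3,0), distance |3-3|+|0-0| = 0
Tile 10: at (3,1), goal (2,1), distance |3-2|+|1-1| = 1
Tile 15: at (3,2), goal (3,2), distance |3-3|+|2-2| = 0
Tile 2: at (3,3), goal (0,1), distance |3-0|+|3-1| = 5
Sum: 2 + 2 + 2 + 1 + 2 + 2 + 4 + 4 + 1 + 3 + 0 + 0 + 1 + 0 + 5 = 29

Answer: 29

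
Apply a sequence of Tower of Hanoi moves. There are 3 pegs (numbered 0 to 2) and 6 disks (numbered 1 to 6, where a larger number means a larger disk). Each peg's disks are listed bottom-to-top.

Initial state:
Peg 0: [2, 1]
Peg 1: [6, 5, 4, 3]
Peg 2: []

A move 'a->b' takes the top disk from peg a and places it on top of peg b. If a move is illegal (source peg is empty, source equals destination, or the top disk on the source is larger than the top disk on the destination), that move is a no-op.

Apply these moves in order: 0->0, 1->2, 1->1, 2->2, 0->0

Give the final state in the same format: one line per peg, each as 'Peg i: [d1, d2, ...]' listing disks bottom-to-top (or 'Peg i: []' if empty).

Answer: Peg 0: [2, 1]
Peg 1: [6, 5, 4]
Peg 2: [3]

Derivation:
After move 1 (0->0):
Peg 0: [2, 1]
Peg 1: [6, 5, 4, 3]
Peg 2: []

After move 2 (1->2):
Peg 0: [2, 1]
Peg 1: [6, 5, 4]
Peg 2: [3]

After move 3 (1->1):
Peg 0: [2, 1]
Peg 1: [6, 5, 4]
Peg 2: [3]

After move 4 (2->2):
Peg 0: [2, 1]
Peg 1: [6, 5, 4]
Peg 2: [3]

After move 5 (0->0):
Peg 0: [2, 1]
Peg 1: [6, 5, 4]
Peg 2: [3]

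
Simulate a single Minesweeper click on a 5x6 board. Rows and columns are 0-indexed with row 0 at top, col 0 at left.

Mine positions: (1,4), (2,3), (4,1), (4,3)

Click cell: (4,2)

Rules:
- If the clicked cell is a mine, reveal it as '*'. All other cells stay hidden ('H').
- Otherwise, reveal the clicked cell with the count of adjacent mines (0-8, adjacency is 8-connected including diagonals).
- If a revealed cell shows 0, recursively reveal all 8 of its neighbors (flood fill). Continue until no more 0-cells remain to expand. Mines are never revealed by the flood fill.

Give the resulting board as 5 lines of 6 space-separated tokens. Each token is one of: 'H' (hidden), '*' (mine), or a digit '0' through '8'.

H H H H H H
H H H H H H
H H H H H H
H H H H H H
H H 2 H H H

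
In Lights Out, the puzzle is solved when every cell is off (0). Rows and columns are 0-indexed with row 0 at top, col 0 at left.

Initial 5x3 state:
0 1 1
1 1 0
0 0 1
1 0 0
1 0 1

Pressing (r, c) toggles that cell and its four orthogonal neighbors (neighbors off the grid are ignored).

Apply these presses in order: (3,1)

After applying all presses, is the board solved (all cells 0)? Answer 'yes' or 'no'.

After press 1 at (3,1):
0 1 1
1 1 0
0 1 1
0 1 1
1 1 1

Lights still on: 11

Answer: no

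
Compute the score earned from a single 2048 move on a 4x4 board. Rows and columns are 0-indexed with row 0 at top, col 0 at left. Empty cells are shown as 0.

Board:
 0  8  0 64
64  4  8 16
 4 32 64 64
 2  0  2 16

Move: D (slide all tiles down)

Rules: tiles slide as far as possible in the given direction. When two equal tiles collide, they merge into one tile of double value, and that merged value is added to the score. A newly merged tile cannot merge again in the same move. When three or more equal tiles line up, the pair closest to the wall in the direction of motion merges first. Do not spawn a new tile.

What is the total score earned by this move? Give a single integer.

Slide down:
col 0: [0, 64, 4, 2] -> [0, 64, 4, 2]  score +0 (running 0)
col 1: [8, 4, 32, 0] -> [0, 8, 4, 32]  score +0 (running 0)
col 2: [0, 8, 64, 2] -> [0, 8, 64, 2]  score +0 (running 0)
col 3: [64, 16, 64, 16] -> [64, 16, 64, 16]  score +0 (running 0)
Board after move:
 0  0  0 64
64  8  8 16
 4  4 64 64
 2 32  2 16

Answer: 0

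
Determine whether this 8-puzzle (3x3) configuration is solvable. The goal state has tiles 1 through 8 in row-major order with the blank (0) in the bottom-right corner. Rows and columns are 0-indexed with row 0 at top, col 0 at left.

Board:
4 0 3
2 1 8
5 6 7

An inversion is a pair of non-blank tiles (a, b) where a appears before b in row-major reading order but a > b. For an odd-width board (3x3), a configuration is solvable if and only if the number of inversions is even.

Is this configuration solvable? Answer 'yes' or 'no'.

Answer: no

Derivation:
Inversions (pairs i<j in row-major order where tile[i] > tile[j] > 0): 9
9 is odd, so the puzzle is not solvable.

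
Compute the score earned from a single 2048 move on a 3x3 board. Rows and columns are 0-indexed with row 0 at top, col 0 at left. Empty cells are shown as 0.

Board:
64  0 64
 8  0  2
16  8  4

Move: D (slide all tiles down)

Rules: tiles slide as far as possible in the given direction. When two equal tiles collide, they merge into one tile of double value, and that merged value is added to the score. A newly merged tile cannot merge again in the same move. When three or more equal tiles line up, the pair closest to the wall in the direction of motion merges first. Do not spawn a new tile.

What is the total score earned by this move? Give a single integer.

Answer: 0

Derivation:
Slide down:
col 0: [64, 8, 16] -> [64, 8, 16]  score +0 (running 0)
col 1: [0, 0, 8] -> [0, 0, 8]  score +0 (running 0)
col 2: [64, 2, 4] -> [64, 2, 4]  score +0 (running 0)
Board after move:
64  0 64
 8  0  2
16  8  4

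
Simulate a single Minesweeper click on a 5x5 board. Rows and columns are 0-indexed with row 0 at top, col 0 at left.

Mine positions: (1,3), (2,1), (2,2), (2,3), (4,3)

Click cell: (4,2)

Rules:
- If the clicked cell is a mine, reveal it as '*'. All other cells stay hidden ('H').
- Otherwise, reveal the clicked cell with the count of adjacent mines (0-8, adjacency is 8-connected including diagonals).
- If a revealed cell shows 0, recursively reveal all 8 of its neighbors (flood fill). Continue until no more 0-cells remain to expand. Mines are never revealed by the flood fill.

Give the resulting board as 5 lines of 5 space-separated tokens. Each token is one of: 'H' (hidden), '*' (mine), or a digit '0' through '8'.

H H H H H
H H H H H
H H H H H
H H H H H
H H 1 H H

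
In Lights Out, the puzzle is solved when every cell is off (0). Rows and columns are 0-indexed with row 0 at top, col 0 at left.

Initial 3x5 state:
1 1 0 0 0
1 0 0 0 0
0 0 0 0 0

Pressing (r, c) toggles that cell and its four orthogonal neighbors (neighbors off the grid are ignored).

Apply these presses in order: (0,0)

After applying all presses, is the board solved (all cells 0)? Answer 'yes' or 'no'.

Answer: yes

Derivation:
After press 1 at (0,0):
0 0 0 0 0
0 0 0 0 0
0 0 0 0 0

Lights still on: 0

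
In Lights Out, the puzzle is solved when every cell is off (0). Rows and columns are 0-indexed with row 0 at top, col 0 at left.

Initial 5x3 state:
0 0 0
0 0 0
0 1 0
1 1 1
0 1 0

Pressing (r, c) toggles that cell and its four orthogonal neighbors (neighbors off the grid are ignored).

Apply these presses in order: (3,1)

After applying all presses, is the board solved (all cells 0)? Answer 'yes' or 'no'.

Answer: yes

Derivation:
After press 1 at (3,1):
0 0 0
0 0 0
0 0 0
0 0 0
0 0 0

Lights still on: 0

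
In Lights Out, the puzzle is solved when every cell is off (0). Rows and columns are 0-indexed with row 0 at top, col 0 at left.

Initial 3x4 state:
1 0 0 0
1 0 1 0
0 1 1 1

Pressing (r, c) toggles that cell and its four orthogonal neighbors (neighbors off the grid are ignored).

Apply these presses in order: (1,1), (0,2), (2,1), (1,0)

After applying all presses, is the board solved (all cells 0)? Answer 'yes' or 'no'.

Answer: no

Derivation:
After press 1 at (1,1):
1 1 0 0
0 1 0 0
0 0 1 1

After press 2 at (0,2):
1 0 1 1
0 1 1 0
0 0 1 1

After press 3 at (2,1):
1 0 1 1
0 0 1 0
1 1 0 1

After press 4 at (1,0):
0 0 1 1
1 1 1 0
0 1 0 1

Lights still on: 7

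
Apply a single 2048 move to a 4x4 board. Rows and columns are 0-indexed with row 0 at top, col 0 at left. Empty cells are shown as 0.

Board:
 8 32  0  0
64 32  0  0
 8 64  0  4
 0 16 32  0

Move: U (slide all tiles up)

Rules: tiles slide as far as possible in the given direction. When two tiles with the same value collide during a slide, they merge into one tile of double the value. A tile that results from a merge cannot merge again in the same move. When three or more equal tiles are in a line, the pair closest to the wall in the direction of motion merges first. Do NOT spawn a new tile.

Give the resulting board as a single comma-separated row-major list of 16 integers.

Answer: 8, 64, 32, 4, 64, 64, 0, 0, 8, 16, 0, 0, 0, 0, 0, 0

Derivation:
Slide up:
col 0: [8, 64, 8, 0] -> [8, 64, 8, 0]
col 1: [32, 32, 64, 16] -> [64, 64, 16, 0]
col 2: [0, 0, 0, 32] -> [32, 0, 0, 0]
col 3: [0, 0, 4, 0] -> [4, 0, 0, 0]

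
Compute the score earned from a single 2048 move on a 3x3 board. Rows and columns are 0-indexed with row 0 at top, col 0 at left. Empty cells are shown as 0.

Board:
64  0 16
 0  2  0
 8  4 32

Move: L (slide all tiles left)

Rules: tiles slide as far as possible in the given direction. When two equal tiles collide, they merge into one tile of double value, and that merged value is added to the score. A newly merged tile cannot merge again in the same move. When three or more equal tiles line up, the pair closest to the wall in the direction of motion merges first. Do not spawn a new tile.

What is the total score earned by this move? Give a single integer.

Slide left:
row 0: [64, 0, 16] -> [64, 16, 0]  score +0 (running 0)
row 1: [0, 2, 0] -> [2, 0, 0]  score +0 (running 0)
row 2: [8, 4, 32] -> [8, 4, 32]  score +0 (running 0)
Board after move:
64 16  0
 2  0  0
 8  4 32

Answer: 0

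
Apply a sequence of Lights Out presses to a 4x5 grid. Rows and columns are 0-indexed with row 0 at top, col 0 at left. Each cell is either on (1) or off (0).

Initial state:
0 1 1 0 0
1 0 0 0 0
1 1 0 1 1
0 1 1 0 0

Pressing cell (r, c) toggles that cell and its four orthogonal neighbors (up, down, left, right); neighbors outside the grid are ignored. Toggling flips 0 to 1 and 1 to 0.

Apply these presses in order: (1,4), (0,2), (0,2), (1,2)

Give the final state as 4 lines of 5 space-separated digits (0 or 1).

After press 1 at (1,4):
0 1 1 0 1
1 0 0 1 1
1 1 0 1 0
0 1 1 0 0

After press 2 at (0,2):
0 0 0 1 1
1 0 1 1 1
1 1 0 1 0
0 1 1 0 0

After press 3 at (0,2):
0 1 1 0 1
1 0 0 1 1
1 1 0 1 0
0 1 1 0 0

After press 4 at (1,2):
0 1 0 0 1
1 1 1 0 1
1 1 1 1 0
0 1 1 0 0

Answer: 0 1 0 0 1
1 1 1 0 1
1 1 1 1 0
0 1 1 0 0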